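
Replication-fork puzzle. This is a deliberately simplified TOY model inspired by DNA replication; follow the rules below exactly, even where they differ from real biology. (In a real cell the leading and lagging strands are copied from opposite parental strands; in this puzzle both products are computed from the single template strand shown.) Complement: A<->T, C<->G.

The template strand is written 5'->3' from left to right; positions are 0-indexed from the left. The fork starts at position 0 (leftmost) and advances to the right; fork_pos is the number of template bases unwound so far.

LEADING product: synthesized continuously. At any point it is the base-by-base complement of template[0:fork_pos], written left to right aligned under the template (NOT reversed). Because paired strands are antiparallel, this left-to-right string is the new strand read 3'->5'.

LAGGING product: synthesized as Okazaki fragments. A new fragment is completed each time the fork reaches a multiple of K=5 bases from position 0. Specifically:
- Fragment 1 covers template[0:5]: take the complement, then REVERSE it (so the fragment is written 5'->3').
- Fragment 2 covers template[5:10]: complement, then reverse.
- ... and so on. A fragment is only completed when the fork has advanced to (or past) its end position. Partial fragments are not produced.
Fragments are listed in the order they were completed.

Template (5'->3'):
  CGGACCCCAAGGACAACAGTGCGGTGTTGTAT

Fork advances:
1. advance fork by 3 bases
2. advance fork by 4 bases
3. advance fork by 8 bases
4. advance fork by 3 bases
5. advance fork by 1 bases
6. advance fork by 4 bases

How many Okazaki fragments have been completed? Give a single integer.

Answer: 4

Derivation:
Step 1: advance 3 -> fork_pos = 0 + 3 = 3. Next multiple of 5 is 5 (not reached); still 0 fragment(s).
Step 2: advance 4 -> fork_pos = 3 + 4 = 7. Reached multiple(s) of 5: 5 -> fragment 1 completed (1 total).
Step 3: advance 8 -> fork_pos = 7 + 8 = 15. Reached multiple(s) of 5: 10, 15 -> fragments 2-3 completed (3 total).
Step 4: advance 3 -> fork_pos = 15 + 3 = 18. Next multiple of 5 is 20 (not reached); still 3 fragment(s).
Step 5: advance 1 -> fork_pos = 18 + 1 = 19. Next multiple of 5 is 20 (not reached); still 3 fragment(s).
Step 6: advance 4 -> fork_pos = 19 + 4 = 23. Reached multiple(s) of 5: 20 -> fragment 4 completed (4 total).
Check: final fork_pos = 23; the multiples of 5 that are <= 23 are 5..20 -> 23 // 5 = 4 completed fragment(s).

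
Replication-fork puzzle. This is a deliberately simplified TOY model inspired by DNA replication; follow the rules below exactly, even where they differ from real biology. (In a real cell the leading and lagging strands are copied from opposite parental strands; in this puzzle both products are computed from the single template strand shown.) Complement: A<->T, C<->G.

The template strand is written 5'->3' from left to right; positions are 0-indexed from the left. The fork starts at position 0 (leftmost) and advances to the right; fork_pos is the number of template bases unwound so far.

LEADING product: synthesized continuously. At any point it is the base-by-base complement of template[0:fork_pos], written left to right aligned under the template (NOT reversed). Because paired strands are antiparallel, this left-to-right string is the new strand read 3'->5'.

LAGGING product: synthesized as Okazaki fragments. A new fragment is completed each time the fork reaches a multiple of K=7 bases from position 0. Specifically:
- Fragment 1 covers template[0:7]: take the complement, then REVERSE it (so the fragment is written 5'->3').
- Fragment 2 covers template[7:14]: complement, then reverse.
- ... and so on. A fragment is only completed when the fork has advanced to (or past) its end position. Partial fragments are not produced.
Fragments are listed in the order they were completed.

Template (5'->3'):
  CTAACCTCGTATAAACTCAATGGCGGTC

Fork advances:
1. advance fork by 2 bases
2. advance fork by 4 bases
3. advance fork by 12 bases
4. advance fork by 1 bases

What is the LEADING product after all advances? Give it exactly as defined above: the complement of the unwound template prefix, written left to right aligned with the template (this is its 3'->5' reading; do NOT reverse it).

Step 1: advance 2 -> fork_pos = 0 + 2 = 2.
Step 2: advance 4 -> fork_pos = 2 + 4 = 6.
Step 3: advance 12 -> fork_pos = 6 + 12 = 18.
Step 4: advance 1 -> fork_pos = 18 + 1 = 19.
Unwound prefix: template[0:19] = CTAACCTCGTATAAACTCA
Complement it base by base (A<->T, C<->G), keeping left-to-right order:
  [0:5] CTAAC -> GATTG
  [5:10] CTCGT -> GAGCA
  [10:15] ATAAA -> TATTT
  [15:19] CTCA -> GAGT
Concatenate: GATTGGAGCATATTTGAGT (length 19; written aligned with the template, i.e. 3'->5').

Answer: GATTGGAGCATATTTGAGT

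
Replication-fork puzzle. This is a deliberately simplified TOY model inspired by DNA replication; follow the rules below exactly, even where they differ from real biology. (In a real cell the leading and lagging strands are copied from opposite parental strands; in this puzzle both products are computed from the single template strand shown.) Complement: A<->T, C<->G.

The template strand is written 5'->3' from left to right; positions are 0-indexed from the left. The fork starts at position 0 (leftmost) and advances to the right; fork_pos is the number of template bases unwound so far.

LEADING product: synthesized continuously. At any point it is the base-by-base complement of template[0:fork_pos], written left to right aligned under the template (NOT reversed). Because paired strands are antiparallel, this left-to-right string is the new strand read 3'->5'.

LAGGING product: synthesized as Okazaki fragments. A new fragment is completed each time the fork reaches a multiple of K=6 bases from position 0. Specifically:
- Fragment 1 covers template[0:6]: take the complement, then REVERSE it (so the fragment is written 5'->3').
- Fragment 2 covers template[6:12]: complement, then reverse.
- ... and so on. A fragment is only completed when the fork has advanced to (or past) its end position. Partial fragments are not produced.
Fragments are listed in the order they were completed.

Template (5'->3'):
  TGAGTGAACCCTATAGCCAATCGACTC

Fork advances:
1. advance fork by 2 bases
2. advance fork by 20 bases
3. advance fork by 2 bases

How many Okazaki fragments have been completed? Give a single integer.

Answer: 4

Derivation:
Step 1: advance 2 -> fork_pos = 0 + 2 = 2. Next multiple of 6 is 6 (not reached); still 0 fragment(s).
Step 2: advance 20 -> fork_pos = 2 + 20 = 22. Reached multiple(s) of 6: 6, 12, 18 -> fragments 1-3 completed (3 total).
Step 3: advance 2 -> fork_pos = 22 + 2 = 24. Reached multiple(s) of 6: 24 -> fragment 4 completed (4 total).
Check: final fork_pos = 24; the multiples of 6 that are <= 24 are 6..24 -> 24 // 6 = 4 completed fragment(s).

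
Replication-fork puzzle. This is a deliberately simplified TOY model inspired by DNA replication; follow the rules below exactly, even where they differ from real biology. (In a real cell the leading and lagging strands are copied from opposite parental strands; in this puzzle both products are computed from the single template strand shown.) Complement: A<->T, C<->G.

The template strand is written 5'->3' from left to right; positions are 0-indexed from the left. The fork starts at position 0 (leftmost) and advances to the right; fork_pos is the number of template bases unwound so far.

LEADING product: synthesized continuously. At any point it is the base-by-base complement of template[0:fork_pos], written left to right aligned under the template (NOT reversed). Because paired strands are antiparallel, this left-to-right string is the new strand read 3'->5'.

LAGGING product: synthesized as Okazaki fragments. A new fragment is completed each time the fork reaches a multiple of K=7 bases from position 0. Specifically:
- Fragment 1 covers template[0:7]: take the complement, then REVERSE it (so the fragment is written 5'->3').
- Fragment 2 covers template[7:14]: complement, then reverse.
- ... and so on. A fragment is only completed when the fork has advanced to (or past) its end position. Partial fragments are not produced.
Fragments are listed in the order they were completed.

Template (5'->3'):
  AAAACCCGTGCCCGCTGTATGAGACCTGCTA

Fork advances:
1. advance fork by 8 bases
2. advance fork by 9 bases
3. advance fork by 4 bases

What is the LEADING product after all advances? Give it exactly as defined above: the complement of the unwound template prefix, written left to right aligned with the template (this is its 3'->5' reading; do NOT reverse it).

Answer: TTTTGGGCACGGGCGACATAC

Derivation:
Step 1: advance 8 -> fork_pos = 0 + 8 = 8.
Step 2: advance 9 -> fork_pos = 8 + 9 = 17.
Step 3: advance 4 -> fork_pos = 17 + 4 = 21.
Unwound prefix: template[0:21] = AAAACCCGTGCCCGCTGTATG
Complement it base by base (A<->T, C<->G), keeping left-to-right order:
  [0:5] AAAAC -> TTTTG
  [5:10] CCGTG -> GGCAC
  [10:15] CCCGC -> GGGCG
  [15:20] TGTAT -> ACATA
  [20:21] G -> C
Concatenate: TTTTGGGCACGGGCGACATAC (length 21; written aligned with the template, i.e. 3'->5').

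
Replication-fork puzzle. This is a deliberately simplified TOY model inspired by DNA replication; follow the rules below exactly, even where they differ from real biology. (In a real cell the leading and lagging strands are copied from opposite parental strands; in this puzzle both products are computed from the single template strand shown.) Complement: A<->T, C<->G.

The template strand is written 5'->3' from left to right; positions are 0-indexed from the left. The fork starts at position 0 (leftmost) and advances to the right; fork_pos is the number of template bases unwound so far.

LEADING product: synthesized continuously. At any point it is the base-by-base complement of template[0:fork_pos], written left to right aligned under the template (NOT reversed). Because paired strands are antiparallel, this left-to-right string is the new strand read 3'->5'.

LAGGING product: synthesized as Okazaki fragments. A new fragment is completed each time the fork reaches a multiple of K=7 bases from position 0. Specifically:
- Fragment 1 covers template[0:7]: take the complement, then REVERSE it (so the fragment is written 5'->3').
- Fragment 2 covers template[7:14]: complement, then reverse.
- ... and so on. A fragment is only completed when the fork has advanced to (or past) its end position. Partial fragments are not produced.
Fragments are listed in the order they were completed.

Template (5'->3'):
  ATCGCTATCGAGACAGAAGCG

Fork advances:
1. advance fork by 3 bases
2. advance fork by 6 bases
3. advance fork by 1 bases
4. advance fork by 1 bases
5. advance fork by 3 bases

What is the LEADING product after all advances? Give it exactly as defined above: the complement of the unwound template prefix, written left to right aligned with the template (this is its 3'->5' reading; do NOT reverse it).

Answer: TAGCGATAGCTCTG

Derivation:
Step 1: advance 3 -> fork_pos = 0 + 3 = 3.
Step 2: advance 6 -> fork_pos = 3 + 6 = 9.
Step 3: advance 1 -> fork_pos = 9 + 1 = 10.
Step 4: advance 1 -> fork_pos = 10 + 1 = 11.
Step 5: advance 3 -> fork_pos = 11 + 3 = 14.
Unwound prefix: template[0:14] = ATCGCTATCGAGAC
Complement it base by base (A<->T, C<->G), keeping left-to-right order:
  [0:5] ATCGC -> TAGCG
  [5:10] TATCG -> ATAGC
  [10:14] AGAC -> TCTG
Concatenate: TAGCGATAGCTCTG (length 14; written aligned with the template, i.e. 3'->5').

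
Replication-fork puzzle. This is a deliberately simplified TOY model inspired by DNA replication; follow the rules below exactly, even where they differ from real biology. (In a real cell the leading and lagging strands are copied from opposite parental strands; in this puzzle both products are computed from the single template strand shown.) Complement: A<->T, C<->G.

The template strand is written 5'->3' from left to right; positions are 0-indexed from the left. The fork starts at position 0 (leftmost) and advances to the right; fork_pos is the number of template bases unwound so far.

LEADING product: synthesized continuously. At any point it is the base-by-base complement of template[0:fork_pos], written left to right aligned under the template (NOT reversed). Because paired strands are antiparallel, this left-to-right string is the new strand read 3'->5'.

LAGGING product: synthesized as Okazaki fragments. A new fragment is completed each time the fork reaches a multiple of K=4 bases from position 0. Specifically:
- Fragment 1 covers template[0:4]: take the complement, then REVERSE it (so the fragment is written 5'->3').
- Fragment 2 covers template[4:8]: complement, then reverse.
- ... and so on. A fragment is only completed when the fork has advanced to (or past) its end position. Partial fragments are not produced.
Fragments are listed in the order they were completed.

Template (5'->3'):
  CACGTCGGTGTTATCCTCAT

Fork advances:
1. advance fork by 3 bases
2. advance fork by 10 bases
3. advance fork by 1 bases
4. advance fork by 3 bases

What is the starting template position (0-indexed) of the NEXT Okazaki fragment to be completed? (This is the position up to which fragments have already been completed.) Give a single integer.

Step 1: advance 3 -> fork_pos = 0 + 3 = 3. Next multiple of 4 is 4 (not reached); still 0 fragment(s).
Step 2: advance 10 -> fork_pos = 3 + 10 = 13. Reached multiple(s) of 4: 4, 8, 12 -> fragments 1-3 completed (3 total).
Step 3: advance 1 -> fork_pos = 13 + 1 = 14. Next multiple of 4 is 16 (not reached); still 3 fragment(s).
Step 4: advance 3 -> fork_pos = 14 + 3 = 17. Reached multiple(s) of 4: 16 -> fragment 4 completed (4 total).
4 fragment(s) completed, covering template[0:16] (4 x 4 = 16). The next fragment, fragment 5, covers template[16:20], so it starts at position 16.

Answer: 16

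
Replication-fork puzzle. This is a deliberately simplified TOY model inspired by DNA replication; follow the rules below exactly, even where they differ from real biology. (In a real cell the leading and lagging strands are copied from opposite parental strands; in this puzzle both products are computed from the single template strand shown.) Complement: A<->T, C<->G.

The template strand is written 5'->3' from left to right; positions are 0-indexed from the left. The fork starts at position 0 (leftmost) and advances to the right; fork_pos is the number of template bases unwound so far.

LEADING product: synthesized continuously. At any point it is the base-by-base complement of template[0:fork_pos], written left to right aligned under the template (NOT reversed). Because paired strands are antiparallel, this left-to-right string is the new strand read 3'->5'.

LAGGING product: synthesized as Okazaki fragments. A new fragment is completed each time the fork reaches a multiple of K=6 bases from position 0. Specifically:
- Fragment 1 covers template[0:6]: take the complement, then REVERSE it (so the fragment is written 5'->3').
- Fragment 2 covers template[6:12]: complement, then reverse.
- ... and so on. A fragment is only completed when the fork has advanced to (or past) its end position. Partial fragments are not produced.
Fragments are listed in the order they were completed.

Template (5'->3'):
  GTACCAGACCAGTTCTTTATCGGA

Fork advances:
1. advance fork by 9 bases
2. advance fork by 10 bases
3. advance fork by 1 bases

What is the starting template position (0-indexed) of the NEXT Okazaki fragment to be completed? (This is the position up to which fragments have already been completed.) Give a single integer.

Answer: 18

Derivation:
Step 1: advance 9 -> fork_pos = 0 + 9 = 9. Reached multiple(s) of 6: 6 -> fragment 1 completed (1 total).
Step 2: advance 10 -> fork_pos = 9 + 10 = 19. Reached multiple(s) of 6: 12, 18 -> fragments 2-3 completed (3 total).
Step 3: advance 1 -> fork_pos = 19 + 1 = 20. Next multiple of 6 is 24 (not reached); still 3 fragment(s).
3 fragment(s) completed, covering template[0:18] (3 x 6 = 18). The next fragment, fragment 4, covers template[18:24], so it starts at position 18.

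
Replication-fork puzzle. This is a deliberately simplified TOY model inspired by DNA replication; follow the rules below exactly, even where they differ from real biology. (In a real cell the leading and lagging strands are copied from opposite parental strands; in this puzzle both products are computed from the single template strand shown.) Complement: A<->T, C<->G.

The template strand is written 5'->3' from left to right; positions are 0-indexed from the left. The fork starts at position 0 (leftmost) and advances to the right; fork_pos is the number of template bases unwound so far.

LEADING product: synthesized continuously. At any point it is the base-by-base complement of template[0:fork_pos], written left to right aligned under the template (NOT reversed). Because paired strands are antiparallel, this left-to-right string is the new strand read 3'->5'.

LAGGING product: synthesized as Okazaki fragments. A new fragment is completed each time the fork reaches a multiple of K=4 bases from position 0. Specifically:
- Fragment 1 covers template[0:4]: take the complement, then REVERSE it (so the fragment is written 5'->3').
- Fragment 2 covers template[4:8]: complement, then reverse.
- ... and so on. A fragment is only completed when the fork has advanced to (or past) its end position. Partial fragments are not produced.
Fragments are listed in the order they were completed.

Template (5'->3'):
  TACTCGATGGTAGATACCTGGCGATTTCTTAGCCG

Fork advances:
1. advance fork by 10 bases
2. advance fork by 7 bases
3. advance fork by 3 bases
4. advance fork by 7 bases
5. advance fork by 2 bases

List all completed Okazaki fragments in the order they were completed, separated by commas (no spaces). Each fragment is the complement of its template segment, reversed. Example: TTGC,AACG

Step 1: advance 10 -> fork_pos = 0 + 10 = 10. Reached multiple(s) of 4: 4, 8 -> fragments 1-2 completed (2 total).
Step 2: advance 7 -> fork_pos = 10 + 7 = 17. Reached multiple(s) of 4: 12, 16 -> fragments 3-4 completed (4 total).
Step 3: advance 3 -> fork_pos = 17 + 3 = 20. Reached multiple(s) of 4: 20 -> fragment 5 completed (5 total).
Step 4: advance 7 -> fork_pos = 20 + 7 = 27. Reached multiple(s) of 4: 24 -> fragment 6 completed (6 total).
Step 5: advance 2 -> fork_pos = 27 + 2 = 29. Reached multiple(s) of 4: 28 -> fragment 7 completed (7 total).
Final fork_pos = 29, so 7 fragment(s) are complete. Build each: template segment -> complement -> reverse.
Fragment 1: template[0:4] = TACT -> complement ATGA -> reversed AGTA
Fragment 2: template[4:8] = CGAT -> complement GCTA -> reversed ATCG
Fragment 3: template[8:12] = GGTA -> complement CCAT -> reversed TACC
Fragment 4: template[12:16] = GATA -> complement CTAT -> reversed TATC
Fragment 5: template[16:20] = CCTG -> complement GGAC -> reversed CAGG
Fragment 6: template[20:24] = GCGA -> complement CGCT -> reversed TCGC
Fragment 7: template[24:28] = TTTC -> complement AAAG -> reversed GAAA

Answer: AGTA,ATCG,TACC,TATC,CAGG,TCGC,GAAA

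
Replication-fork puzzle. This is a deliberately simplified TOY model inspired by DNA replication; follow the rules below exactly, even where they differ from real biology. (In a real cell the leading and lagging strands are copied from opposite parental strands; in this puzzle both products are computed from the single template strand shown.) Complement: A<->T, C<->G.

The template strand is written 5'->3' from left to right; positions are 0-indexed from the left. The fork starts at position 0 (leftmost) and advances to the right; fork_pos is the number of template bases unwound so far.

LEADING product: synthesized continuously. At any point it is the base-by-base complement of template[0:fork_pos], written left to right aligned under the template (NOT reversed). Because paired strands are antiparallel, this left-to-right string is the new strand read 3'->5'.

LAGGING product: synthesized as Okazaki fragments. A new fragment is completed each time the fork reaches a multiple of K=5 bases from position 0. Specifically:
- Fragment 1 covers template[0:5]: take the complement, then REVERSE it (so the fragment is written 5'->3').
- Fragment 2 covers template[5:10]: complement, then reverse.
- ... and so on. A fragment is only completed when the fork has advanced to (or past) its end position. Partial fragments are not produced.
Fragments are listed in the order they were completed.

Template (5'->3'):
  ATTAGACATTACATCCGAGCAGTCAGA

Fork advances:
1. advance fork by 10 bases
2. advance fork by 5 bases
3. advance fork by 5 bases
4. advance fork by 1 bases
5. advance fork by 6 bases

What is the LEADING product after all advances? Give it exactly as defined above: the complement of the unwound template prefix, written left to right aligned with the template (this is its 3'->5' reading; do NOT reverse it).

Step 1: advance 10 -> fork_pos = 0 + 10 = 10.
Step 2: advance 5 -> fork_pos = 10 + 5 = 15.
Step 3: advance 5 -> fork_pos = 15 + 5 = 20.
Step 4: advance 1 -> fork_pos = 20 + 1 = 21.
Step 5: advance 6 -> fork_pos = 21 + 6 = 27.
Unwound prefix: template[0:27] = ATTAGACATTACATCCGAGCAGTCAGA
Complement it base by base (A<->T, C<->G), keeping left-to-right order:
  [0:5] ATTAG -> TAATC
  [5:10] ACATT -> TGTAA
  [10:15] ACATC -> TGTAG
  [15:20] CGAGC -> GCTCG
  [20:25] AGTCA -> TCAGT
  [25:27] GA -> CT
Concatenate: TAATCTGTAATGTAGGCTCGTCAGTCT (length 27; written aligned with the template, i.e. 3'->5').

Answer: TAATCTGTAATGTAGGCTCGTCAGTCT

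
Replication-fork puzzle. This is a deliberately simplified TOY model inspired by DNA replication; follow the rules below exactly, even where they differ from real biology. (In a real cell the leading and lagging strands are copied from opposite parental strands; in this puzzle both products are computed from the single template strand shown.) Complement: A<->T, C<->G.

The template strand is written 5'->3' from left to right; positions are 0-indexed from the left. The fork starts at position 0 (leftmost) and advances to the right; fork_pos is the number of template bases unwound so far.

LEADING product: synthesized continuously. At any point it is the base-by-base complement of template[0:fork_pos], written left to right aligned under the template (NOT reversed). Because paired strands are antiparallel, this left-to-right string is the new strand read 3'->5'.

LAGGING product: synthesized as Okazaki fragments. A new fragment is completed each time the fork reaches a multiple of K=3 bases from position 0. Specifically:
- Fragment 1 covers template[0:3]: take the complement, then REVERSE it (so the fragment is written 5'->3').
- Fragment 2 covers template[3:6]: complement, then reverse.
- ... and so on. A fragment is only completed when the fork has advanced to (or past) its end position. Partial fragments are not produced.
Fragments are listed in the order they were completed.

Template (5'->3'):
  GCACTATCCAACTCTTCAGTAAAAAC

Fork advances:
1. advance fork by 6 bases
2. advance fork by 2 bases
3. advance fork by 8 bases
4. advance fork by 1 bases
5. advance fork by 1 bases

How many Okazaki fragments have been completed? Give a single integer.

Step 1: advance 6 -> fork_pos = 0 + 6 = 6. Reached multiple(s) of 3: 3, 6 -> fragments 1-2 completed (2 total).
Step 2: advance 2 -> fork_pos = 6 + 2 = 8. Next multiple of 3 is 9 (not reached); still 2 fragment(s).
Step 3: advance 8 -> fork_pos = 8 + 8 = 16. Reached multiple(s) of 3: 9, 12, 15 -> fragments 3-5 completed (5 total).
Step 4: advance 1 -> fork_pos = 16 + 1 = 17. Next multiple of 3 is 18 (not reached); still 5 fragment(s).
Step 5: advance 1 -> fork_pos = 17 + 1 = 18. Reached multiple(s) of 3: 18 -> fragment 6 completed (6 total).
Check: final fork_pos = 18; the multiples of 3 that are <= 18 are 3..18 -> 18 // 3 = 6 completed fragment(s).

Answer: 6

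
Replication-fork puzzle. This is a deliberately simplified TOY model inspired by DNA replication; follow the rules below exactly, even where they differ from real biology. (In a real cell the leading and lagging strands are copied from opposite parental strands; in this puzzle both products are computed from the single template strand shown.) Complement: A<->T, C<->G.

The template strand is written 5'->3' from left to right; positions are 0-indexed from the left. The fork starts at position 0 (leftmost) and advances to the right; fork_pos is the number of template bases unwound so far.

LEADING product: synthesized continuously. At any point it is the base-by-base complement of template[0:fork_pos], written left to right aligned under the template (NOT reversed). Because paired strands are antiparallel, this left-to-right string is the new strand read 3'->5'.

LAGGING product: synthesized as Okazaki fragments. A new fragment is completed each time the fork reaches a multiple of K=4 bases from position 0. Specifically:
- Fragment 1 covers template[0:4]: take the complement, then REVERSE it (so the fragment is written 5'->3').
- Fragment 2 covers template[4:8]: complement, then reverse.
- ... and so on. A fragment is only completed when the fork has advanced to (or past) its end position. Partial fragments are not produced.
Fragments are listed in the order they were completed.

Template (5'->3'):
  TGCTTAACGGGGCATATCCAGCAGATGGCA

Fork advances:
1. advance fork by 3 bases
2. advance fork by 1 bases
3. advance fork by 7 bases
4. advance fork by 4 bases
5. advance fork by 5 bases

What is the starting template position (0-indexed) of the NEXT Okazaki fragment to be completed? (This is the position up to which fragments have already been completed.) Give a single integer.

Answer: 20

Derivation:
Step 1: advance 3 -> fork_pos = 0 + 3 = 3. Next multiple of 4 is 4 (not reached); still 0 fragment(s).
Step 2: advance 1 -> fork_pos = 3 + 1 = 4. Reached multiple(s) of 4: 4 -> fragment 1 completed (1 total).
Step 3: advance 7 -> fork_pos = 4 + 7 = 11. Reached multiple(s) of 4: 8 -> fragment 2 completed (2 total).
Step 4: advance 4 -> fork_pos = 11 + 4 = 15. Reached multiple(s) of 4: 12 -> fragment 3 completed (3 total).
Step 5: advance 5 -> fork_pos = 15 + 5 = 20. Reached multiple(s) of 4: 16, 20 -> fragments 4-5 completed (5 total).
5 fragment(s) completed, covering template[0:20] (5 x 4 = 20). The next fragment, fragment 6, covers template[20:24], so it starts at position 20.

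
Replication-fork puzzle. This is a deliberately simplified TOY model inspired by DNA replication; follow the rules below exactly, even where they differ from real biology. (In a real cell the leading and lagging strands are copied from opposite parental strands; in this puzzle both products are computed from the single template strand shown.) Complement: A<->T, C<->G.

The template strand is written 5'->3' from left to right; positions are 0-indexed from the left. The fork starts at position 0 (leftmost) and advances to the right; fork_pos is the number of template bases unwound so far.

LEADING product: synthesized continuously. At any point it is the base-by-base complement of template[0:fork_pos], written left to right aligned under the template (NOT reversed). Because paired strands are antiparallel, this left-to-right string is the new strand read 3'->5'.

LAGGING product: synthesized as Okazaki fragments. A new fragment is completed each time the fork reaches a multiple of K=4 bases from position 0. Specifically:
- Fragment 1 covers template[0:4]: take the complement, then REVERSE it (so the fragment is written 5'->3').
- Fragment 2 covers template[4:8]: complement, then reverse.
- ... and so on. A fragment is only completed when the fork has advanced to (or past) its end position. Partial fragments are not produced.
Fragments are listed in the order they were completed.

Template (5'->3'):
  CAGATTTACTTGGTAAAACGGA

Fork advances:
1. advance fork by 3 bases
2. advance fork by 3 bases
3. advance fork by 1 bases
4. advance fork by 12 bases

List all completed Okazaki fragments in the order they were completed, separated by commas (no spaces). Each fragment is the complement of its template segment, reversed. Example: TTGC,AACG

Answer: TCTG,TAAA,CAAG,TTAC

Derivation:
Step 1: advance 3 -> fork_pos = 0 + 3 = 3. Next multiple of 4 is 4 (not reached); still 0 fragment(s).
Step 2: advance 3 -> fork_pos = 3 + 3 = 6. Reached multiple(s) of 4: 4 -> fragment 1 completed (1 total).
Step 3: advance 1 -> fork_pos = 6 + 1 = 7. Next multiple of 4 is 8 (not reached); still 1 fragment(s).
Step 4: advance 12 -> fork_pos = 7 + 12 = 19. Reached multiple(s) of 4: 8, 12, 16 -> fragments 2-4 completed (4 total).
Final fork_pos = 19, so 4 fragment(s) are complete. Build each: template segment -> complement -> reverse.
Fragment 1: template[0:4] = CAGA -> complement GTCT -> reversed TCTG
Fragment 2: template[4:8] = TTTA -> complement AAAT -> reversed TAAA
Fragment 3: template[8:12] = CTTG -> complement GAAC -> reversed CAAG
Fragment 4: template[12:16] = GTAA -> complement CATT -> reversed TTAC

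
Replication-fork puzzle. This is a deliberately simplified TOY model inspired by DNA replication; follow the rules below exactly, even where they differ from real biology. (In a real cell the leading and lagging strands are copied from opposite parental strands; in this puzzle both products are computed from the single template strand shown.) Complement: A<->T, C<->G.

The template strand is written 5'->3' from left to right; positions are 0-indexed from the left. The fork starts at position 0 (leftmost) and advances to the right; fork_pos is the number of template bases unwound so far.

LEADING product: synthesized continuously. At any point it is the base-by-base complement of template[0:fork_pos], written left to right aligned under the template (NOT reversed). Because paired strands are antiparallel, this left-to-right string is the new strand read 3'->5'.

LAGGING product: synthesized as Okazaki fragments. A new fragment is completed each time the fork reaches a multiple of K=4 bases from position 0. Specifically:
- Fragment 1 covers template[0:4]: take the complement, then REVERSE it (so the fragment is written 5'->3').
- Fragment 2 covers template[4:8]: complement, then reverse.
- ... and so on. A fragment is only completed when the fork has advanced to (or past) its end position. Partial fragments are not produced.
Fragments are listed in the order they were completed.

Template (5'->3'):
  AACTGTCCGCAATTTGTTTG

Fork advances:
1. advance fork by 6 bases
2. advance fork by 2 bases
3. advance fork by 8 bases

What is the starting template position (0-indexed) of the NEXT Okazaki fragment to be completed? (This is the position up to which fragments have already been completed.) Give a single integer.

Step 1: advance 6 -> fork_pos = 0 + 6 = 6. Reached multiple(s) of 4: 4 -> fragment 1 completed (1 total).
Step 2: advance 2 -> fork_pos = 6 + 2 = 8. Reached multiple(s) of 4: 8 -> fragment 2 completed (2 total).
Step 3: advance 8 -> fork_pos = 8 + 8 = 16. Reached multiple(s) of 4: 12, 16 -> fragments 3-4 completed (4 total).
4 fragment(s) completed, covering template[0:16] (4 x 4 = 16). The next fragment, fragment 5, covers template[16:20], so it starts at position 16.

Answer: 16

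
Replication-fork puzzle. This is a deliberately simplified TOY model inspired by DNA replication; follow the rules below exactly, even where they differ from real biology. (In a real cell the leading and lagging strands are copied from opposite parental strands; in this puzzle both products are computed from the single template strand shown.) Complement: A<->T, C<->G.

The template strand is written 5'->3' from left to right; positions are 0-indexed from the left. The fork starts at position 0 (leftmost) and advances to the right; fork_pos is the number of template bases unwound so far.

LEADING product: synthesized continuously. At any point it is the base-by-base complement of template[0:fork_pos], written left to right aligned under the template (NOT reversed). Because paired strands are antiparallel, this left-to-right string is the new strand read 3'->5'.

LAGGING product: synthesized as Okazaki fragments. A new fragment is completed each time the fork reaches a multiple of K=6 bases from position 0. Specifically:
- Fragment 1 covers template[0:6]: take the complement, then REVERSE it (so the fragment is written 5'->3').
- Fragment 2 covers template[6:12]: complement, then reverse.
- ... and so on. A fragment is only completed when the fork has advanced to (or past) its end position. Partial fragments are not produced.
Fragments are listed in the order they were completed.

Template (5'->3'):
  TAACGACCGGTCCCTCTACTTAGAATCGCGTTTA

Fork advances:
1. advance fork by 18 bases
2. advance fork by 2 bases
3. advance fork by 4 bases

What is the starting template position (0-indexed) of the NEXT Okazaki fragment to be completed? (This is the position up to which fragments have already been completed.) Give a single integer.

Step 1: advance 18 -> fork_pos = 0 + 18 = 18. Reached multiple(s) of 6: 6, 12, 18 -> fragments 1-3 completed (3 total).
Step 2: advance 2 -> fork_pos = 18 + 2 = 20. Next multiple of 6 is 24 (not reached); still 3 fragment(s).
Step 3: advance 4 -> fork_pos = 20 + 4 = 24. Reached multiple(s) of 6: 24 -> fragment 4 completed (4 total).
4 fragment(s) completed, covering template[0:24] (4 x 6 = 24). The next fragment, fragment 5, covers template[24:30], so it starts at position 24.

Answer: 24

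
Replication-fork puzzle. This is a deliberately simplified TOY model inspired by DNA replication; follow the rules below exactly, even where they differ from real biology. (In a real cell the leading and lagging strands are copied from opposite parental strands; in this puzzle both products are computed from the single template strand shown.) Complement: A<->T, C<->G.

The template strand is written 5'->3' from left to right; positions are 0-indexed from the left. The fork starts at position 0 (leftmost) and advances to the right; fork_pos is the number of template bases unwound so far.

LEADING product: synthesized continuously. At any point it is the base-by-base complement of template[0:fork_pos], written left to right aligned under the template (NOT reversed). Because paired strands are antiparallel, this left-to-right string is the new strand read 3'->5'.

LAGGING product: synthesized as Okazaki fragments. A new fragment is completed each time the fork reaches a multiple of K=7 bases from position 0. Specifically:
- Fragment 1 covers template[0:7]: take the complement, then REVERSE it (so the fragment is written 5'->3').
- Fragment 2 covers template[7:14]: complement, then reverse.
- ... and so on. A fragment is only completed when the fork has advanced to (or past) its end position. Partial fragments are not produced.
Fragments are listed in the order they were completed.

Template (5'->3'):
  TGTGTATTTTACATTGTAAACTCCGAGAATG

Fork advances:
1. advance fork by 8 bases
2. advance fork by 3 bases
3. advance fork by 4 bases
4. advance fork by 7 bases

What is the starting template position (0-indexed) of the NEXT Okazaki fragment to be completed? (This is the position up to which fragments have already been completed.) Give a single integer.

Answer: 21

Derivation:
Step 1: advance 8 -> fork_pos = 0 + 8 = 8. Reached multiple(s) of 7: 7 -> fragment 1 completed (1 total).
Step 2: advance 3 -> fork_pos = 8 + 3 = 11. Next multiple of 7 is 14 (not reached); still 1 fragment(s).
Step 3: advance 4 -> fork_pos = 11 + 4 = 15. Reached multiple(s) of 7: 14 -> fragment 2 completed (2 total).
Step 4: advance 7 -> fork_pos = 15 + 7 = 22. Reached multiple(s) of 7: 21 -> fragment 3 completed (3 total).
3 fragment(s) completed, covering template[0:21] (3 x 7 = 21). The next fragment, fragment 4, covers template[21:28], so it starts at position 21.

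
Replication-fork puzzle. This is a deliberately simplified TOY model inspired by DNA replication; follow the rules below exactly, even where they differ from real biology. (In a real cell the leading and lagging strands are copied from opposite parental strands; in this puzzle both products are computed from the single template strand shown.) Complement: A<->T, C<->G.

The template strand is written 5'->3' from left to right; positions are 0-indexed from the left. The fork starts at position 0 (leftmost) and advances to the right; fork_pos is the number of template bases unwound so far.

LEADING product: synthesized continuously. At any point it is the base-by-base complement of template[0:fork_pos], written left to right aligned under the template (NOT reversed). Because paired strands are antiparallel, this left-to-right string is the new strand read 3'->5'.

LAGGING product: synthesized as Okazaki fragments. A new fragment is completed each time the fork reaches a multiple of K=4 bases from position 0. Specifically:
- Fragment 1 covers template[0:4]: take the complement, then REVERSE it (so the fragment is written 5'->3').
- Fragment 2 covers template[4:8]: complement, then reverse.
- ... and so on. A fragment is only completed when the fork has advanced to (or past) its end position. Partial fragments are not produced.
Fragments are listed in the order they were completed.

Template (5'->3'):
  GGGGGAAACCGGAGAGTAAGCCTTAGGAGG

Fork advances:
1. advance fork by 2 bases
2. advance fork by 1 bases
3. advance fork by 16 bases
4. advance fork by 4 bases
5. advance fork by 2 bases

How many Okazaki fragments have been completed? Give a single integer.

Answer: 6

Derivation:
Step 1: advance 2 -> fork_pos = 0 + 2 = 2. Next multiple of 4 is 4 (not reached); still 0 fragment(s).
Step 2: advance 1 -> fork_pos = 2 + 1 = 3. Next multiple of 4 is 4 (not reached); still 0 fragment(s).
Step 3: advance 16 -> fork_pos = 3 + 16 = 19. Reached multiple(s) of 4: 4, 8, 12, 16 -> fragments 1-4 completed (4 total).
Step 4: advance 4 -> fork_pos = 19 + 4 = 23. Reached multiple(s) of 4: 20 -> fragment 5 completed (5 total).
Step 5: advance 2 -> fork_pos = 23 + 2 = 25. Reached multiple(s) of 4: 24 -> fragment 6 completed (6 total).
Check: final fork_pos = 25; the multiples of 4 that are <= 25 are 4..24 -> 25 // 4 = 6 completed fragment(s).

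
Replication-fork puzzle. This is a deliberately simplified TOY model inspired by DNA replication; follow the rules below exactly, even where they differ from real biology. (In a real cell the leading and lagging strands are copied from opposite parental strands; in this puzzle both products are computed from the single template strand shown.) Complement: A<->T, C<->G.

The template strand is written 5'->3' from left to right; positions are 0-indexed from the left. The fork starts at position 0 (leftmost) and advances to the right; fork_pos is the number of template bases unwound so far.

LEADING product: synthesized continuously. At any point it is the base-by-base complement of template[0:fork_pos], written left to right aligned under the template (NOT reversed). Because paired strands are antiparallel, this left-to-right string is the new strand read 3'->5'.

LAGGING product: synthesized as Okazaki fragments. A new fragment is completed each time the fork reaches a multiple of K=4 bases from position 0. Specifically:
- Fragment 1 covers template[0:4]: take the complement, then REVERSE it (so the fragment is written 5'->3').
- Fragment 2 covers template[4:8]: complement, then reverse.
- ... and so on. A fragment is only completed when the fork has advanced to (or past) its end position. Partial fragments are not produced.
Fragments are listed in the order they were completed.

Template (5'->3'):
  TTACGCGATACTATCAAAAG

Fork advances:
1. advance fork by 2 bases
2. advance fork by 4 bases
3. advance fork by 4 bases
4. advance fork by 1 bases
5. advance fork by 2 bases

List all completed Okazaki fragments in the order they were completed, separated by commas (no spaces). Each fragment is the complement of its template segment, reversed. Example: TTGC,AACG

Step 1: advance 2 -> fork_pos = 0 + 2 = 2. Next multiple of 4 is 4 (not reached); still 0 fragment(s).
Step 2: advance 4 -> fork_pos = 2 + 4 = 6. Reached multiple(s) of 4: 4 -> fragment 1 completed (1 total).
Step 3: advance 4 -> fork_pos = 6 + 4 = 10. Reached multiple(s) of 4: 8 -> fragment 2 completed (2 total).
Step 4: advance 1 -> fork_pos = 10 + 1 = 11. Next multiple of 4 is 12 (not reached); still 2 fragment(s).
Step 5: advance 2 -> fork_pos = 11 + 2 = 13. Reached multiple(s) of 4: 12 -> fragment 3 completed (3 total).
Final fork_pos = 13, so 3 fragment(s) are complete. Build each: template segment -> complement -> reverse.
Fragment 1: template[0:4] = TTAC -> complement AATG -> reversed GTAA
Fragment 2: template[4:8] = GCGA -> complement CGCT -> reversed TCGC
Fragment 3: template[8:12] = TACT -> complement ATGA -> reversed AGTA

Answer: GTAA,TCGC,AGTA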